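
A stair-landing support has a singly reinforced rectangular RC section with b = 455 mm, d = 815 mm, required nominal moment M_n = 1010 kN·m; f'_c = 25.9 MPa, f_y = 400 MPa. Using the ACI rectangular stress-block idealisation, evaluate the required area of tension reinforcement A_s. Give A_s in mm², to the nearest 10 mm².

With M_n = 0.85 f'_c a b (d − a/2), solve the quadratic for a:
a = d − √(d² − 2M_n/(0.85 f'_c b)) = 815 − √(815² − 2 × 1010×10⁶/(0.85 × 25.9 × 455)) = 134.88 mm.
A_s = 0.85 f'_c a b / f_y = 0.85 × 25.9 × 134.88 × 455 / 400 = 3377.7 mm².

A_s ≈ 3380 mm²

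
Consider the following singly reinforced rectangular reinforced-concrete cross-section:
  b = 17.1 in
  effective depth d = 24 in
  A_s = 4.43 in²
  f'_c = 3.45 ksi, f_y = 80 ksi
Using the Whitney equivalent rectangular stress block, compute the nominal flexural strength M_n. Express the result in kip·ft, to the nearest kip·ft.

M_n ≈ 604 kip·ft

T = A_s f_y = 4.43 × 80 = 354.4 kips.
a = T/(0.85 f'_c b) = 354.4/(0.85 × 3.45 × 17.1) = 7.067 in.
M_n = T(d − a/2) = 354.4 × (24 − 3.5335) = 7253.3 kip·in = 7253.3/12 = 604.44 kip·ft.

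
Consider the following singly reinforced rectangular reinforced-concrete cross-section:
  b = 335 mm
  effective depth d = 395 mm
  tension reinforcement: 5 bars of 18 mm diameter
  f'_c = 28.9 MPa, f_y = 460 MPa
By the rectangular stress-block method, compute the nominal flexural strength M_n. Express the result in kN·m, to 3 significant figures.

M_n ≈ 210 kN·m

A_s = 5 × 254 = 1270 mm².
T = A_s f_y = 1270 × 460 = 584200 N = 584.2 kN.
From C = T: a = T/(0.85 f'_c b) = 584200/(0.85 × 28.9 × 335) = 70.99 mm.
M_n = T(d − a/2) = 584.2 kN × (395 − 35.495) mm = 210.02 kN·m.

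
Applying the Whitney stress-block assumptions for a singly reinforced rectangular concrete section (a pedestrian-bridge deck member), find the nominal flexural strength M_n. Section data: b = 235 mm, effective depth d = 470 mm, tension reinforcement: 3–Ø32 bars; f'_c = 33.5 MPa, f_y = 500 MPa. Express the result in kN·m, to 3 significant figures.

A_s = 3 × 804 = 2412 mm².
T = A_s f_y = 2412 × 500 = 1206000 N = 1206 kN.
From C = T: a = T/(0.85 f'_c b) = 1206000/(0.85 × 33.5 × 235) = 180.23 mm.
M_n = T(d − a/2) = 1206 kN × (470 − 90.115) mm = 458.14 kN·m.

M_n ≈ 458 kN·m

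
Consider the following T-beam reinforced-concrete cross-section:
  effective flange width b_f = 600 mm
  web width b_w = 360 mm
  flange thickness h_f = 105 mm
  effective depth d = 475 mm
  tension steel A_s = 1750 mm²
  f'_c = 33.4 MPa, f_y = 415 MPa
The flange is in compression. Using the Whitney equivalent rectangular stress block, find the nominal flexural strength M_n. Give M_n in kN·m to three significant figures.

Tension: T = A_s f_y = 1750 × 415 = 726250 N.
Try a within the flange: a = T/(0.85 f'_c b_f) = 726250/(0.85 × 33.4 × 600) = 42.64 mm.
Since a = 42.64 ≤ h_f = 105 mm, the stress block lies entirely in the flange; analyse as a rectangular beam of width b_f.
M_n = T(d − a/2) = 726250 × (475 − 21.32) = 329.49 × 10⁶ N·mm.
M_n = 329.49 kN·m.

M_n ≈ 329 kN·m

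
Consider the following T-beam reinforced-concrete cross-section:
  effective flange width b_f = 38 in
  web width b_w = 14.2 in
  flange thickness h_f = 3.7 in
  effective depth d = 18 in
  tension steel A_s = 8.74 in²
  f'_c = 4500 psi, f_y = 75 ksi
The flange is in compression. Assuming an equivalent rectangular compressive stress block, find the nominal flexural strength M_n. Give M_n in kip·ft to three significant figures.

M_n ≈ 853 kip·ft

Tension: T = A_s f_y = 8.74 × 75 = 655.5 kips.
Try a within the flange: a = T/(0.85 f'_c b_f) = 655.5/(0.85 × 4.5 × 38) = 4.510 in.
a = 4.510 > h_f = 3.7 in: the block extends into the web. Split into flange-overhang and web parts.
C_f = 0.85 f'_c (b_f − b_w) h_f = 0.85 × 4.5 × (38 − 14.2) × 3.7 = 336.8 kips.
Remaining web compression depth: a_w = (T − C_f)/(0.85 f'_c b_w) = (655.5 − 336.8)/(0.85 × 4.5 × 14.2) = 5.868 in.
M_n = C_f(d − h_f/2) + (T − C_f)(d − a_w/2) = 336.8 × (18 − 1.85) + 318.7 × (18 − 2.934) = 5439.3 + 4801.5 = 10240.8 kip·in.
M_n = 10240.8/12 = 853.40 kip·ft.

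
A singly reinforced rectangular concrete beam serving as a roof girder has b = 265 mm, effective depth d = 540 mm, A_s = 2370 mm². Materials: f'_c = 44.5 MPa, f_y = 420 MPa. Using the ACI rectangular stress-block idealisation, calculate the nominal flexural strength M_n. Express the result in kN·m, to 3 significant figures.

M_n ≈ 488 kN·m

T = A_s f_y = 2370 × 420 = 995400 N = 995.4 kN.
From C = T: a = T/(0.85 f'_c b) = 995400/(0.85 × 44.5 × 265) = 99.31 mm.
M_n = T(d − a/2) = 995.4 kN × (540 − 49.655) mm = 488.09 kN·m.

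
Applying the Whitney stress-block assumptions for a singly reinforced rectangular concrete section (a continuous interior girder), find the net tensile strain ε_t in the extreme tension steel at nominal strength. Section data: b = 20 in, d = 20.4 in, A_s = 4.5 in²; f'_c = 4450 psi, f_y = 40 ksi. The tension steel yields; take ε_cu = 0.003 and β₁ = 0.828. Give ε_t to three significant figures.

a = A_s f_y/(0.85 f'_c b) = 2.379 in.
β₁ = 0.828, so c = a/β₁ = 2.379/0.828 = 2.873 in.
From the linear strain diagram with ε_cu = 0.003: ε_t = 0.003 (d − c)/c = 0.003 × (20.4 − 2.873)/2.873 = 0.0183.
Since ε_t ≥ 0.005, the section is tension-controlled.

ε_t ≈ 0.0183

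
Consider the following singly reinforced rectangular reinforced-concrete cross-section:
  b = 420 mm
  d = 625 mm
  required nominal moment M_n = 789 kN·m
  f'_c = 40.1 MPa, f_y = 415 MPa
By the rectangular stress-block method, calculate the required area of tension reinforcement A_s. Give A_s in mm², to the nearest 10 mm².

A_s ≈ 3290 mm²

With M_n = 0.85 f'_c a b (d − a/2), solve the quadratic for a:
a = d − √(d² − 2M_n/(0.85 f'_c b)) = 625 − √(625² − 2 × 789×10⁶/(0.85 × 40.1 × 420)) = 95.48 mm.
A_s = 0.85 f'_c a b / f_y = 0.85 × 40.1 × 95.48 × 420 / 415 = 3293.6 mm².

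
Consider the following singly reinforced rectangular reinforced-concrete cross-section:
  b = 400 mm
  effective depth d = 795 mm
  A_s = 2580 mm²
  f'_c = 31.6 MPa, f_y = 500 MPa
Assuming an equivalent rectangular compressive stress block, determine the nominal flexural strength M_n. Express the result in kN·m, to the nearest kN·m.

M_n ≈ 948 kN·m

T = A_s f_y = 2580 × 500 = 1290000 N = 1290 kN.
From C = T: a = T/(0.85 f'_c b) = 1290000/(0.85 × 31.6 × 400) = 120.07 mm.
M_n = T(d − a/2) = 1290 kN × (795 − 60.035) mm = 948.10 kN·m.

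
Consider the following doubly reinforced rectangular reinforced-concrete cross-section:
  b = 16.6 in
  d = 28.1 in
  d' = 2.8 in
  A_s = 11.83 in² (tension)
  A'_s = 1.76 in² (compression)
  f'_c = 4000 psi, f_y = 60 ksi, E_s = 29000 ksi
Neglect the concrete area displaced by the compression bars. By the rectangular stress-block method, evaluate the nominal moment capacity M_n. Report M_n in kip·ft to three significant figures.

Assume both steels yield.
a = (A_s − A'_s) f_y/(0.85 f'_c b) = (11.83 − 1.76) × 60/(0.85 × 4 × 16.6) = 10.705 in.
c = a/β₁ = 10.705/0.85 = 12.594 in; ε'_s = 0.003(c − d')/c = 0.0023 ≥ ε_y = 0.0021, so the compression steel yields.
M_n = (A_s − A'_s) f_y (d − a/2) + A'_s f_y (d − d') = 604.2 × (28.1 − 5.3525) + 105.6 × (28.1 − 2.8) = 13744.0 + 2671.7 = 16415.7 kip·in = 16415.7/12 = 1367.98 kip·ft.

M_n ≈ 1370 kip·ft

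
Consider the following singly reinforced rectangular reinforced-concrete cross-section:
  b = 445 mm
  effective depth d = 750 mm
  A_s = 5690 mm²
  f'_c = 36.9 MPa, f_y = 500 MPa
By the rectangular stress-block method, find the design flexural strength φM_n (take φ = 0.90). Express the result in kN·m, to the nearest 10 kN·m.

φM_n ≈ 1660 kN·m

T = A_s f_y = 5690 × 500 = 2845000 N = 2845 kN.
From C = T: a = T/(0.85 f'_c b) = 2845000/(0.85 × 36.9 × 445) = 203.83 mm.
M_n = T(d − a/2) = 2845 kN × (750 − 101.915) mm = 1843.80 kN·m.
φM_n = 0.90 × 1843.80 = 1659.42 kN·m.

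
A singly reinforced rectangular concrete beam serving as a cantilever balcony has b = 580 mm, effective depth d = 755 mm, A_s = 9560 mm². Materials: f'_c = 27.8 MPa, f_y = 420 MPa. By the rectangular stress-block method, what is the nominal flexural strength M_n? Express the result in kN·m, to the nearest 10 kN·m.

M_n ≈ 2440 kN·m

T = A_s f_y = 9560 × 420 = 4015200 N = 4015.2 kN.
From C = T: a = T/(0.85 f'_c b) = 4015200/(0.85 × 27.8 × 580) = 292.96 mm.
M_n = T(d − a/2) = 4015.2 kN × (755 − 146.48) mm = 2443.33 kN·m.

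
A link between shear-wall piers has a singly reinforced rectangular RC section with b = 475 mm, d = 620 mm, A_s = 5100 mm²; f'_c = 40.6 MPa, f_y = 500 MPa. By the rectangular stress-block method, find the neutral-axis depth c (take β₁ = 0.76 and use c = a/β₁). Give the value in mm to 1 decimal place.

T = A_s f_y = 5100 × 500 = 2550000 N = 2550 kN.
Setting C = 0.85 f'_c a b equal to T: a = 2550000/(0.85 × 40.6 × 475) = 155.561 mm.
With β₁ = 0.76, c = a/β₁ = 155.561/0.76 = 204.7 mm.

c ≈ 204.7 mm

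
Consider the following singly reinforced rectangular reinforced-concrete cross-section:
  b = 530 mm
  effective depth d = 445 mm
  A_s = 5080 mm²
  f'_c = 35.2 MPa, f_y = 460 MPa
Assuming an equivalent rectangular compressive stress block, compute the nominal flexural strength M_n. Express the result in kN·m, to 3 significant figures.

T = A_s f_y = 5080 × 460 = 2336800 N = 2336.8 kN.
From C = T: a = T/(0.85 f'_c b) = 2336800/(0.85 × 35.2 × 530) = 147.36 mm.
M_n = T(d − a/2) = 2336.8 kN × (445 − 73.68) mm = 867.70 kN·m.

M_n ≈ 868 kN·m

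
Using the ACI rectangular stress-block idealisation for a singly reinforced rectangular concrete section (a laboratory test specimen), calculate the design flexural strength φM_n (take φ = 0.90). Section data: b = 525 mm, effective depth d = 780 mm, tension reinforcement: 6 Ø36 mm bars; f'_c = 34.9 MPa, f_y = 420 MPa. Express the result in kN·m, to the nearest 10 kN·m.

φM_n ≈ 1610 kN·m

A_s = 6 × 1018 = 6108 mm².
T = A_s f_y = 6108 × 420 = 2565360 N = 2565.36 kN.
From C = T: a = T/(0.85 f'_c b) = 2565360/(0.85 × 34.9 × 525) = 164.72 mm.
M_n = T(d − a/2) = 2565.36 kN × (780 − 82.36) mm = 1789.70 kN·m.
φM_n = 0.90 × 1789.70 = 1610.73 kN·m.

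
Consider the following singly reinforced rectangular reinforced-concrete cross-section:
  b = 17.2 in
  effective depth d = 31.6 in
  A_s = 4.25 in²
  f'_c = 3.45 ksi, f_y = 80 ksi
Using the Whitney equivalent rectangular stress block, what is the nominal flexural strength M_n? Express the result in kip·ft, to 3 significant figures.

T = A_s f_y = 4.25 × 80 = 340 kips.
a = T/(0.85 f'_c b) = 340/(0.85 × 3.45 × 17.2) = 6.741 in.
M_n = T(d − a/2) = 340 × (31.6 − 3.3705) = 9598.0 kip·in = 9598.0/12 = 799.83 kip·ft.

M_n ≈ 800 kip·ft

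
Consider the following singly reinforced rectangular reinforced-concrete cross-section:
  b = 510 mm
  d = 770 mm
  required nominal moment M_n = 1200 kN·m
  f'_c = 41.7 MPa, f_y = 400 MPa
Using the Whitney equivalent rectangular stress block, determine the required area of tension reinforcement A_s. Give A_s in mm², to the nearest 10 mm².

With M_n = 0.85 f'_c a b (d − a/2), solve the quadratic for a:
a = d − √(d² − 2M_n/(0.85 f'_c b)) = 770 − √(770² − 2 × 1200×10⁶/(0.85 × 41.7 × 510)) = 91.67 mm.
A_s = 0.85 f'_c a b / f_y = 0.85 × 41.7 × 91.67 × 510 / 400 = 4142.8 mm².

A_s ≈ 4140 mm²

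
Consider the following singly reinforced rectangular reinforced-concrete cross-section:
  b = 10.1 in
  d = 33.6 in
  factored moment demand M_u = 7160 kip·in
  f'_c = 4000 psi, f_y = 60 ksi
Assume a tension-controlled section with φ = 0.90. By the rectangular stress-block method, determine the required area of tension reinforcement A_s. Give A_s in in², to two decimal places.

M_n = M_u/φ = 7160/0.90 = 7955.56 kip·in.
From M_n = 0.85 f'_c a b (d − a/2):
a = d − √(d² − 2M_n/(0.85 f'_c b)) = 33.6 − √(33.6² − 2 × 7955.56/(0.85 × 4 × 10.1)) = 7.800 in.
A_s = 0.85 f'_c a b / f_y = 0.85 × 4 × 7.800 × 10.1 / 60 = 4.464 in².

A_s ≈ 4.46 in²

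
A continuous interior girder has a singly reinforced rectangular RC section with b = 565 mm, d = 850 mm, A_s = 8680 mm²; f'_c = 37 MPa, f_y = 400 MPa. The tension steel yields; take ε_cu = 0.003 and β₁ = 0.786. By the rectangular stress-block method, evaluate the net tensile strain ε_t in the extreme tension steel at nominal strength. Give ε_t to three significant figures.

ε_t ≈ 0.00726

a = A_s f_y/(0.85 f'_c b) = 195.39 mm.
β₁ = 0.786, so c = a/β₁ = 195.39/0.786 = 248.59 mm.
From the linear strain diagram with ε_cu = 0.003: ε_t = 0.003 (d − c)/c = 0.003 × (850 − 248.59)/248.59 = 0.00726.
Since ε_t ≥ 0.005, the section is tension-controlled.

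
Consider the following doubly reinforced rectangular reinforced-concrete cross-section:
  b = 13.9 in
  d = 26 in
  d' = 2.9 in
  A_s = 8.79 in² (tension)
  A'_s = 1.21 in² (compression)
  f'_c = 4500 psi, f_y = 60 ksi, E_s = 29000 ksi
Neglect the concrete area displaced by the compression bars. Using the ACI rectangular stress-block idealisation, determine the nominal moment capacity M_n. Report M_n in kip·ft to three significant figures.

Assume both steels yield.
a = (A_s − A'_s) f_y/(0.85 f'_c b) = (8.79 − 1.21) × 60/(0.85 × 4.5 × 13.9) = 8.554 in.
c = a/β₁ = 8.554/0.825 = 10.368 in; ε'_s = 0.003(c − d')/c = 0.0022 ≥ ε_y = 0.0021, so the compression steel yields.
M_n = (A_s − A'_s) f_y (d − a/2) + A'_s f_y (d − d') = 454.8 × (26 − 4.277) + 72.6 × (26 − 2.9) = 9879.6 + 1677.1 = 11556.7 kip·in = 11556.7/12 = 963.06 kip·ft.

M_n ≈ 963 kip·ft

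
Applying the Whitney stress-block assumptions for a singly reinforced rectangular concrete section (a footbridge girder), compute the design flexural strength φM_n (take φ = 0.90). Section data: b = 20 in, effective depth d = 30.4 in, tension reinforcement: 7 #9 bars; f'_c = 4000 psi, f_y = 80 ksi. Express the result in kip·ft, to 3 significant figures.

φM_n ≈ 1100 kip·ft

A_s = 7 × 1 = 7 in².
T = A_s f_y = 7 × 80 = 560 kips.
a = T/(0.85 f'_c b) = 560/(0.85 × 4 × 20) = 8.235 in.
M_n = T(d − a/2) = 560 × (30.4 − 4.1175) = 14718.2 kip·in = 14718.2/12 = 1226.52 kip·ft.
φM_n = 0.90 × 1226.52 = 1103.87 kip·ft.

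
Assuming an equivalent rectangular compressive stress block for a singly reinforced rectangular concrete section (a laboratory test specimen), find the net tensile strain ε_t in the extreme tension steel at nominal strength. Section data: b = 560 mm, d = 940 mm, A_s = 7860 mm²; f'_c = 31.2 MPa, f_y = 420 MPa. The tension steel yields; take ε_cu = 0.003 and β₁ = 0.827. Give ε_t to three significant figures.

ε_t ≈ 0.00749

a = A_s f_y/(0.85 f'_c b) = 222.29 mm.
β₁ = 0.827, so c = a/β₁ = 222.29/0.827 = 268.79 mm.
From the linear strain diagram with ε_cu = 0.003: ε_t = 0.003 (d − c)/c = 0.003 × (940 − 268.79)/268.79 = 0.00749.
Since ε_t ≥ 0.005, the section is tension-controlled.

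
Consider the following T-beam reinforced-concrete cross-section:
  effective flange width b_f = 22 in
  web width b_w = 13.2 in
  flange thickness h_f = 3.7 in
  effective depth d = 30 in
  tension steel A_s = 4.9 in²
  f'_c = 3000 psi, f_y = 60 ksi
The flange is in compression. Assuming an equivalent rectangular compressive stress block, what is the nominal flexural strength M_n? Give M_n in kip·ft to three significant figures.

M_n ≈ 667 kip·ft

Tension: T = A_s f_y = 4.9 × 60 = 294 kips.
Try a within the flange: a = T/(0.85 f'_c b_f) = 294/(0.85 × 3 × 22) = 5.241 in.
a = 5.241 > h_f = 3.7 in: the block extends into the web. Split into flange-overhang and web parts.
C_f = 0.85 f'_c (b_f − b_w) h_f = 0.85 × 3 × (22 − 13.2) × 3.7 = 83.0 kips.
Remaining web compression depth: a_w = (T − C_f)/(0.85 f'_c b_w) = (294 − 83.0)/(0.85 × 3 × 13.2) = 6.269 in.
M_n = C_f(d − h_f/2) + (T − C_f)(d − a_w/2) = 83.0 × (30 − 1.85) + 211 × (30 − 3.1345) = 2336.5 + 5668.6 = 8005.1 kip·in.
M_n = 8005.1/12 = 667.09 kip·ft.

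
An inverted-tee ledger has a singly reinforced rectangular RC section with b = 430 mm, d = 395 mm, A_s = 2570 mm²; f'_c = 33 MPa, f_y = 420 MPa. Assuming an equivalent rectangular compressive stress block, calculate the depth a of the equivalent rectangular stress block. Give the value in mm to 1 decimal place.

T = A_s f_y = 2570 × 420 = 1079400 N = 1079.4 kN.
Setting C = 0.85 f'_c a b equal to T: a = 1079400/(0.85 × 33 × 430) = 89.5 mm.

a ≈ 89.5 mm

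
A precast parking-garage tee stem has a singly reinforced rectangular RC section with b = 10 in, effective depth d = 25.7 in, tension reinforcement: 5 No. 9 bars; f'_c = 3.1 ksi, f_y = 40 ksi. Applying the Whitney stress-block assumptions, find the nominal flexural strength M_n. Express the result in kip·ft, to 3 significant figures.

M_n ≈ 365 kip·ft

A_s = 5 × 1 = 5 in².
T = A_s f_y = 5 × 40 = 200 kips.
a = T/(0.85 f'_c b) = 200/(0.85 × 3.1 × 10) = 7.590 in.
M_n = T(d − a/2) = 200 × (25.7 − 3.795) = 4381.0 kip·in = 4381.0/12 = 365.08 kip·ft.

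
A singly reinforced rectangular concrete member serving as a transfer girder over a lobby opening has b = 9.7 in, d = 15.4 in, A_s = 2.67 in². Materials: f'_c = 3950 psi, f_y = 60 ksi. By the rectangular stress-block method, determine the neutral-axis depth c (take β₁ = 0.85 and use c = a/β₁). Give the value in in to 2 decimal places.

c ≈ 5.79 in

T = A_s f_y = 2.67 × 60 = 160.2 kips.
a = T/(0.85 f'_c b) = 160.2/(0.85 × 3.95 × 9.7) = 4.9190 in.
With β₁ = 0.85, c = a/β₁ = 4.9190/0.85 = 5.79 in.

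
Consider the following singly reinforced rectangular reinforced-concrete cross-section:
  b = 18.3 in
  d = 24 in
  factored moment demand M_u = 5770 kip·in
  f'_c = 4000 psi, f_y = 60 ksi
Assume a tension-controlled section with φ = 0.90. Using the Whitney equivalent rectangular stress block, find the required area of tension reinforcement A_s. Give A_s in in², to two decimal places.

A_s ≈ 4.94 in²

M_n = M_u/φ = 5770/0.90 = 6411.11 kip·in.
From M_n = 0.85 f'_c a b (d − a/2):
a = d − √(d² − 2M_n/(0.85 f'_c b)) = 24 − √(24² − 2 × 6411.11/(0.85 × 4 × 18.3)) = 4.767 in.
A_s = 0.85 f'_c a b / f_y = 0.85 × 4 × 4.767 × 18.3 / 60 = 4.943 in².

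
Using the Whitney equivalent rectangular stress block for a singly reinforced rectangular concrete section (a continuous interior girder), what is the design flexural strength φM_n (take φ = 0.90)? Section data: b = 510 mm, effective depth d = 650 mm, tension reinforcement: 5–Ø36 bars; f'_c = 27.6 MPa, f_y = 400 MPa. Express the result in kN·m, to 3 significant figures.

φM_n ≈ 1040 kN·m

A_s = 5 × 1018 = 5090 mm².
T = A_s f_y = 5090 × 400 = 2036000 N = 2036 kN.
From C = T: a = T/(0.85 f'_c b) = 2036000/(0.85 × 27.6 × 510) = 170.17 mm.
M_n = T(d − a/2) = 2036 kN × (650 − 85.085) mm = 1150.17 kN·m.
φM_n = 0.90 × 1150.17 = 1035.15 kN·m.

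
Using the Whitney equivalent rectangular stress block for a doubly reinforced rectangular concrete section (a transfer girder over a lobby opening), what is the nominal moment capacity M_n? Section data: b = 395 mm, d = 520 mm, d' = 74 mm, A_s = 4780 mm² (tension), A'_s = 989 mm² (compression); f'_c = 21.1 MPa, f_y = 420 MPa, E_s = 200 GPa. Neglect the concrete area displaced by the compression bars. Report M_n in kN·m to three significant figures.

Assume both tension and compression steel yield.
Net tension couple steel: A_s − A'_s = 3791 mm².
a = (A_s − A'_s) f_y / (0.85 f'_c b) = 1592220/(0.85 × 21.1 × 395) = 224.75 mm.
c = a/β₁ = 224.75/0.85 = 264.41 mm; ε'_s = 0.003(c − d')/c = 0.0022 ≥ f_y/E_s = 0.0021, so compression steel does yield.
M_n = (A_s − A'_s) f_y (d − a/2) + A'_s f_y (d − d') = [1592220 × (520 − 112.375) + 415380 × (520 − 74)] × 10⁻⁶ = 649.03 + 185.26 = 834.29 kN·m.

M_n ≈ 834 kN·m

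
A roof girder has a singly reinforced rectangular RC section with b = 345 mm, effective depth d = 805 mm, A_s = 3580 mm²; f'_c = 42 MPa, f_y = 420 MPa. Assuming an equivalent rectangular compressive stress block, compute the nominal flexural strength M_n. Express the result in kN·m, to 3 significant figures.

T = A_s f_y = 3580 × 420 = 1503600 N = 1503.6 kN.
From C = T: a = T/(0.85 f'_c b) = 1503600/(0.85 × 42 × 345) = 122.08 mm.
M_n = T(d − a/2) = 1503.6 kN × (805 − 61.04) mm = 1118.62 kN·m.

M_n ≈ 1120 kN·m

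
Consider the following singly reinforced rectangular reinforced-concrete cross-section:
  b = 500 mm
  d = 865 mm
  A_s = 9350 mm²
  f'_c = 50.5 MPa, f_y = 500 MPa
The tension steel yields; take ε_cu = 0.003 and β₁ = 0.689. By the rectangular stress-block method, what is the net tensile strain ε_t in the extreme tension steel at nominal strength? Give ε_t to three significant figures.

a = A_s f_y/(0.85 f'_c b) = 217.82 mm.
β₁ = 0.689, so c = a/β₁ = 217.82/0.689 = 316.14 mm.
From the linear strain diagram with ε_cu = 0.003: ε_t = 0.003 (d − c)/c = 0.003 × (865 − 316.14)/316.14 = 0.00521.
Since ε_t ≥ 0.005, the section is tension-controlled.

ε_t ≈ 0.00521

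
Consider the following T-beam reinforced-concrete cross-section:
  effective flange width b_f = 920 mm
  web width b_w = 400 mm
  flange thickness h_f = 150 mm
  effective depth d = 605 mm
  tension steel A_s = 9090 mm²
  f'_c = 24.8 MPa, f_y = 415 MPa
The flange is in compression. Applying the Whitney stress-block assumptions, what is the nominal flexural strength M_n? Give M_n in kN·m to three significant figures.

M_n ≈ 1890 kN·m

Tension: T = A_s f_y = 9090 × 415 = 3772350 N.
Try a within the flange: a = T/(0.85 f'_c b_f) = 3772350/(0.85 × 24.8 × 920) = 194.52 mm.
a = 194.52 > h_f = 150 mm: the block extends into the web. Split into flange-overhang and web parts.
C_f = 0.85 f'_c (b_f − b_w) h_f = 0.85 × 24.8 × (920 − 400) × 150 = 1644240 N.
Remaining web compression depth: a_w = (T − C_f)/(0.85 f'_c b_w) = (3772350 − 1644240)/(0.85 × 24.8 × 400) = 252.38 mm.
M_n = C_f(d − h_f/2) + (T − C_f)(d − a_w/2) = 1644240 × (605 − 75) + 2128110 × (605 − 126.19) = 871.45 + 1018.96 = 1890.41 × 10⁶ N·mm.
M_n = 1890.41 kN·m.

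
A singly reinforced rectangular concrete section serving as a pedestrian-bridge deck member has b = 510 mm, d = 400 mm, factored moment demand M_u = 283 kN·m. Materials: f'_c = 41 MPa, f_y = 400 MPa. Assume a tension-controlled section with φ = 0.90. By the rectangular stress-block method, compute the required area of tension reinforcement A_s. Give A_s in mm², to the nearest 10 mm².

M_n = M_u/φ = 283/0.90 = 314.444 kN·m.
With M_n = 0.85 f'_c a b (d − a/2), solve the quadratic for a:
a = d − √(d² − 2M_n/(0.85 f'_c b)) = 400 − √(400² − 2 × 314.444×10⁶/(0.85 × 41 × 510)) = 46.99 mm.
A_s = 0.85 f'_c a b / f_y = 0.85 × 41 × 46.99 × 510 / 400 = 2087.9 mm².

A_s ≈ 2090 mm²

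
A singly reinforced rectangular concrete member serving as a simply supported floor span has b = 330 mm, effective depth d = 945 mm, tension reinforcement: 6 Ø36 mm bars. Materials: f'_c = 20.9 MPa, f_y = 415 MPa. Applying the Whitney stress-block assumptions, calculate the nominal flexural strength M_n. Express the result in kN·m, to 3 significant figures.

A_s = 6 × 1018 = 6108 mm².
T = A_s f_y = 6108 × 415 = 2534820 N = 2534.82 kN.
From C = T: a = T/(0.85 f'_c b) = 2534820/(0.85 × 20.9 × 330) = 432.38 mm.
M_n = T(d − a/2) = 2534.82 kN × (945 − 216.19) mm = 1847.40 kN·m.

M_n ≈ 1850 kN·m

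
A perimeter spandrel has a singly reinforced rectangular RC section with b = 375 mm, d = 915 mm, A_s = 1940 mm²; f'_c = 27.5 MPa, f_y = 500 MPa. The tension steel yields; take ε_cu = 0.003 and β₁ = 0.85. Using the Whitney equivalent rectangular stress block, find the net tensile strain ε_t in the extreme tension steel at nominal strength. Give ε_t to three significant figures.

ε_t ≈ 0.0181

a = A_s f_y/(0.85 f'_c b) = 110.66 mm.
β₁ = 0.85, so c = a/β₁ = 110.66/0.85 = 130.19 mm.
From the linear strain diagram with ε_cu = 0.003: ε_t = 0.003 (d − c)/c = 0.003 × (915 − 130.19)/130.19 = 0.0181.
Since ε_t ≥ 0.005, the section is tension-controlled.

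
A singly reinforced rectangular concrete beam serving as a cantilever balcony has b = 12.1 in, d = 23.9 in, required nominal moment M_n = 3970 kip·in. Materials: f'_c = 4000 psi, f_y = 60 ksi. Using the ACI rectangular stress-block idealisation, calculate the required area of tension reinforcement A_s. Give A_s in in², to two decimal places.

From M_n = 0.85 f'_c a b (d − a/2):
a = d − √(d² − 2M_n/(0.85 f'_c b)) = 23.9 − √(23.9² − 2 × 3970/(0.85 × 4 × 12.1)) = 4.452 in.
A_s = 0.85 f'_c a b / f_y = 0.85 × 4 × 4.452 × 12.1 / 60 = 3.053 in².

A_s ≈ 3.05 in²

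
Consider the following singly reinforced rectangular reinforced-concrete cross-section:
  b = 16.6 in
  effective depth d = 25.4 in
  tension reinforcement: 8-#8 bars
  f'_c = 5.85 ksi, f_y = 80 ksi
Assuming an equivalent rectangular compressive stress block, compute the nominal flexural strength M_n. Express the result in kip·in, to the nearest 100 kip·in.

M_n ≈ 11300 kip·in

A_s = 8 × 0.79 = 6.32 in².
T = A_s f_y = 6.32 × 80 = 505.6 kips.
a = T/(0.85 f'_c b) = 505.6/(0.85 × 5.85 × 16.6) = 6.125 in.
M_n = T(d − a/2) = 505.6 × (25.4 − 3.0625) = 11293.8 kip·in.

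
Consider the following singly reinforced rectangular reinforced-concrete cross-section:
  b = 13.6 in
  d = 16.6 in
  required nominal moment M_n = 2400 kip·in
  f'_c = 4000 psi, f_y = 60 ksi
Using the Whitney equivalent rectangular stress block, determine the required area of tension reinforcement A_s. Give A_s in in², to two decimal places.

From M_n = 0.85 f'_c a b (d − a/2):
a = d − √(d² − 2M_n/(0.85 f'_c b)) = 16.6 − √(16.6² − 2 × 2400/(0.85 × 4 × 13.6)) = 3.495 in.
A_s = 0.85 f'_c a b / f_y = 0.85 × 4 × 3.495 × 13.6 / 60 = 2.693 in².

A_s ≈ 2.69 in²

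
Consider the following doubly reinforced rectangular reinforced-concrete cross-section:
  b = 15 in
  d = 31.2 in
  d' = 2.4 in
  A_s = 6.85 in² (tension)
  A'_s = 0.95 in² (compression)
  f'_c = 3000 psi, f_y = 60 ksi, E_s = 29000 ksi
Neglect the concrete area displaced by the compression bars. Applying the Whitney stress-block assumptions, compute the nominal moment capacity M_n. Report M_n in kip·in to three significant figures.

Assume both steels yield.
a = (A_s − A'_s) f_y/(0.85 f'_c b) = (6.85 − 0.95) × 60/(0.85 × 3 × 15) = 9.255 in.
c = a/β₁ = 9.255/0.85 = 10.888 in; ε'_s = 0.003(c − d')/c = 0.0023 ≥ ε_y = 0.0021, so the compression steel yields.
M_n = (A_s − A'_s) f_y (d − a/2) + A'_s f_y (d − d') = 354 × (31.2 − 4.6275) + 57 × (31.2 − 2.4) = 9406.7 + 1641.6 = 11048.3 kip·in.

M_n ≈ 11000 kip·in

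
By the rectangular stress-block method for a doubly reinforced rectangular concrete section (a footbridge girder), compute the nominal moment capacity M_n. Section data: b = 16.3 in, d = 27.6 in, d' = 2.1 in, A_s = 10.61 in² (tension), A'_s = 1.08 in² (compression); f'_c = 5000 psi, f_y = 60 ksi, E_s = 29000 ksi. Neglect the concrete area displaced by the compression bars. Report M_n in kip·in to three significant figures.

Assume both steels yield.
a = (A_s − A'_s) f_y/(0.85 f'_c b) = (10.61 − 1.08) × 60/(0.85 × 5 × 16.3) = 8.254 in.
c = a/β₁ = 8.254/0.8 = 10.318 in; ε'_s = 0.003(c − d')/c = 0.0024 ≥ ε_y = 0.0021, so the compression steel yields.
M_n = (A_s − A'_s) f_y (d − a/2) + A'_s f_y (d − d') = 571.8 × (27.6 − 4.127) + 64.8 × (27.6 − 2.1) = 13421.9 + 1652.4 = 15074.3 kip·in.

M_n ≈ 15100 kip·in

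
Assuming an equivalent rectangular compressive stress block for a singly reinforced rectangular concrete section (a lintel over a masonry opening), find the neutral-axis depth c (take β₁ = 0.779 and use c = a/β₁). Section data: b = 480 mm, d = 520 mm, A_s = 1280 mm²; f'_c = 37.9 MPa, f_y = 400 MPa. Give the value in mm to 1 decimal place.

c ≈ 42.5 mm

T = A_s f_y = 1280 × 400 = 512000 N = 512 kN.
Setting C = 0.85 f'_c a b equal to T: a = 512000/(0.85 × 37.9 × 480) = 33.111 mm.
With β₁ = 0.779, c = a/β₁ = 33.111/0.779 = 42.5 mm.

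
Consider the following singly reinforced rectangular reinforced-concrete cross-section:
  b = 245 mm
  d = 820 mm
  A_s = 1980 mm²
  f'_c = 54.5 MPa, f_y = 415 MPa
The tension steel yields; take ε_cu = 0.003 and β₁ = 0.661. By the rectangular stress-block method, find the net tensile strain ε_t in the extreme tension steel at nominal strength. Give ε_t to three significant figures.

ε_t ≈ 0.0195

a = A_s f_y/(0.85 f'_c b) = 72.40 mm.
β₁ = 0.661, so c = a/β₁ = 72.40/0.661 = 109.53 mm.
From the linear strain diagram with ε_cu = 0.003: ε_t = 0.003 (d − c)/c = 0.003 × (820 − 109.53)/109.53 = 0.0195.
Since ε_t ≥ 0.005, the section is tension-controlled.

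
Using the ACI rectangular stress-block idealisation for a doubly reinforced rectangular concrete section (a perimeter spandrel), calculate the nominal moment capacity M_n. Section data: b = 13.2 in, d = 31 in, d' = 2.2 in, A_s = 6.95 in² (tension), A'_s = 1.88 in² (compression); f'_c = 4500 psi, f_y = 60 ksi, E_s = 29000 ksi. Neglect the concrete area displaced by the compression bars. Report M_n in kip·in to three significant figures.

M_n ≈ 11800 kip·in

Assume both steels yield.
a = (A_s − A'_s) f_y/(0.85 f'_c b) = (6.95 − 1.88) × 60/(0.85 × 4.5 × 13.2) = 6.025 in.
c = a/β₁ = 6.025/0.825 = 7.303 in; ε'_s = 0.003(c − d')/c = 0.0021 ≥ ε_y = 0.0021, so the compression steel yields.
M_n = (A_s − A'_s) f_y (d − a/2) + A'_s f_y (d − d') = 304.2 × (31 − 3.0125) + 112.8 × (31 − 2.2) = 8513.8 + 3248.6 = 11762.4 kip·in.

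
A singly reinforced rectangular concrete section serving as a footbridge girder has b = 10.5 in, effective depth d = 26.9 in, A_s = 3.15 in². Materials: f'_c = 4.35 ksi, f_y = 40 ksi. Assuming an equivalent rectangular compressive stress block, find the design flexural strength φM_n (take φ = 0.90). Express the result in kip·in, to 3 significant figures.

T = A_s f_y = 3.15 × 40 = 126 kips.
a = T/(0.85 f'_c b) = 126/(0.85 × 4.35 × 10.5) = 3.245 in.
M_n = T(d − a/2) = 126 × (26.9 − 1.6225) = 3185.0 kip·in.
φM_n = 0.90 × 3185.0 = 2866.5 kip·in.

φM_n ≈ 2870 kip·in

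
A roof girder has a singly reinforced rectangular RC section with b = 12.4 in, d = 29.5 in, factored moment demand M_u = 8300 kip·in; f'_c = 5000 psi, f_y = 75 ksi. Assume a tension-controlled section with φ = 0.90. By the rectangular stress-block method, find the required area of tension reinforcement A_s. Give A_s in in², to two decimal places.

M_n = M_u/φ = 8300/0.90 = 9222.22 kip·in.
From M_n = 0.85 f'_c a b (d − a/2):
a = d − √(d² − 2M_n/(0.85 f'_c b)) = 29.5 − √(29.5² − 2 × 9222.22/(0.85 × 5 × 12.4)) = 6.691 in.
A_s = 0.85 f'_c a b / f_y = 0.85 × 5 × 6.691 × 12.4 / 75 = 4.702 in².

A_s ≈ 4.70 in²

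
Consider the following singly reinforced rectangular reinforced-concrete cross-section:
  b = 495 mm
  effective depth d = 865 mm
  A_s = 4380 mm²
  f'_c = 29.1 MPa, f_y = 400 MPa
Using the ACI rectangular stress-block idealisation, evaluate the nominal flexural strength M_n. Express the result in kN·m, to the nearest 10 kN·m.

T = A_s f_y = 4380 × 400 = 1752000 N = 1752 kN.
From C = T: a = T/(0.85 f'_c b) = 1752000/(0.85 × 29.1 × 495) = 143.09 mm.
M_n = T(d − a/2) = 1752 kN × (865 − 71.545) mm = 1390.13 kN·m.

M_n ≈ 1390 kN·m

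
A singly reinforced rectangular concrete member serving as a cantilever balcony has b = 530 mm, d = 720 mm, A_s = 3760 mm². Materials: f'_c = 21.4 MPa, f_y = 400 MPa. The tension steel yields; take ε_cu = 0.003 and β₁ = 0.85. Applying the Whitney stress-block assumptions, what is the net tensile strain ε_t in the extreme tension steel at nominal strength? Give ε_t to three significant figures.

ε_t ≈ 0.00877

a = A_s f_y/(0.85 f'_c b) = 156.01 mm.
β₁ = 0.85, so c = a/β₁ = 156.01/0.85 = 183.54 mm.
From the linear strain diagram with ε_cu = 0.003: ε_t = 0.003 (d − c)/c = 0.003 × (720 − 183.54)/183.54 = 0.00877.
Since ε_t ≥ 0.005, the section is tension-controlled.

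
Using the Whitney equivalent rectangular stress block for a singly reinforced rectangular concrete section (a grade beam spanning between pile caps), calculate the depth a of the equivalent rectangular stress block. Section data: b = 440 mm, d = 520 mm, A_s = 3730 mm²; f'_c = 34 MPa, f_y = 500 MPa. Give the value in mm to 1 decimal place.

T = A_s f_y = 3730 × 500 = 1865000 N = 1865 kN.
Setting C = 0.85 f'_c a b equal to T: a = 1865000/(0.85 × 34 × 440) = 146.7 mm.

a ≈ 146.7 mm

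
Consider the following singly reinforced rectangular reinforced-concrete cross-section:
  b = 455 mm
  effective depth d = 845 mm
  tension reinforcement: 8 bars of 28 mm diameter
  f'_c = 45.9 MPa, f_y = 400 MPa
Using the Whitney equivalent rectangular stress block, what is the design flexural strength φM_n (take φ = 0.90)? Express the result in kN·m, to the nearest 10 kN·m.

A_s = 8 × 616 = 4928 mm².
T = A_s f_y = 4928 × 400 = 1971200 N = 1971.2 kN.
From C = T: a = T/(0.85 f'_c b) = 1971200/(0.85 × 45.9 × 455) = 111.04 mm.
M_n = T(d − a/2) = 1971.2 kN × (845 − 55.52) mm = 1556.22 kN·m.
φM_n = 0.90 × 1556.22 = 1400.60 kN·m.

φM_n ≈ 1400 kN·m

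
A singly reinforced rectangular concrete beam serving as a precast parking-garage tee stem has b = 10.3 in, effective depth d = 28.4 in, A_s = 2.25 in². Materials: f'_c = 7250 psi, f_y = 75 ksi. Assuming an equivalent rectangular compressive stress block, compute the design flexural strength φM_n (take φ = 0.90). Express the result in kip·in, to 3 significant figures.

T = A_s f_y = 2.25 × 75 = 168.75 kips.
a = T/(0.85 f'_c b) = 168.75/(0.85 × 7.25 × 10.3) = 2.659 in.
M_n = T(d − a/2) = 168.75 × (28.4 − 1.3295) = 4568.1 kip·in.
φM_n = 0.90 × 4568.1 = 4111.3 kip·in.

φM_n ≈ 4110 kip·in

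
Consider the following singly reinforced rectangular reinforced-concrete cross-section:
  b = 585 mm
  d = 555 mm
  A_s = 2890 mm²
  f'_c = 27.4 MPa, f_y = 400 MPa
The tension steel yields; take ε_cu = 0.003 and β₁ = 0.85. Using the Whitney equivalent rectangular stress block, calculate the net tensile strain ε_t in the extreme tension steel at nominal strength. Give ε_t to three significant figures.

ε_t ≈ 0.0137

a = A_s f_y/(0.85 f'_c b) = 84.85 mm.
β₁ = 0.85, so c = a/β₁ = 84.85/0.85 = 99.82 mm.
From the linear strain diagram with ε_cu = 0.003: ε_t = 0.003 (d − c)/c = 0.003 × (555 − 99.82)/99.82 = 0.0137.
Since ε_t ≥ 0.005, the section is tension-controlled.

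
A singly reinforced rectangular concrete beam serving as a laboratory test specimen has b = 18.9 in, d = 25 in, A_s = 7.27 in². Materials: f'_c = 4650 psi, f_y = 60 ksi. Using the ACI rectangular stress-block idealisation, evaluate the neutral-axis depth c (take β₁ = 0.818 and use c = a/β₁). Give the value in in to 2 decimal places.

c ≈ 7.14 in

T = A_s f_y = 7.27 × 60 = 436.2 kips.
a = T/(0.85 f'_c b) = 436.2/(0.85 × 4.65 × 18.9) = 5.8392 in.
With β₁ = 0.818, c = a/β₁ = 5.8392/0.818 = 7.14 in.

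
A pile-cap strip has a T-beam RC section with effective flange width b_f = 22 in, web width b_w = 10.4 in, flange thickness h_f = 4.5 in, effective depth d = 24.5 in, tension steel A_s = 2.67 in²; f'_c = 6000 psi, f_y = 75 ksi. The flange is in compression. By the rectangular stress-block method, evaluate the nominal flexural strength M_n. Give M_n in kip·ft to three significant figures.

Tension: T = A_s f_y = 2.67 × 75 = 200.25 kips.
Try a within the flange: a = T/(0.85 f'_c b_f) = 200.25/(0.85 × 6 × 22) = 1.785 in.
Since a = 1.785 ≤ h_f = 4.5 in, the stress block lies entirely in the flange; analyse as a rectangular beam of width b_f.
M_n = T(d − a/2) = 200.25 × (24.5 − 0.8925) = 4727.4 kip·in.
M_n = 4727.4/12 = 393.95 kip·ft.

M_n ≈ 394 kip·ft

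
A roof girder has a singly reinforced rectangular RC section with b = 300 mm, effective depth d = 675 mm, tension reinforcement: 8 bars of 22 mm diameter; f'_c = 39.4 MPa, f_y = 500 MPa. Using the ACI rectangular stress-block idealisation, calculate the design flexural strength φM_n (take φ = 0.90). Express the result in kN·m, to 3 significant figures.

φM_n ≈ 820 kN·m

A_s = 8 × 380 = 3040 mm².
T = A_s f_y = 3040 × 500 = 1520000 N = 1520 kN.
From C = T: a = T/(0.85 f'_c b) = 1520000/(0.85 × 39.4 × 300) = 151.29 mm.
M_n = T(d − a/2) = 1520 kN × (675 − 75.645) mm = 911.02 kN·m.
φM_n = 0.90 × 911.02 = 819.92 kN·m.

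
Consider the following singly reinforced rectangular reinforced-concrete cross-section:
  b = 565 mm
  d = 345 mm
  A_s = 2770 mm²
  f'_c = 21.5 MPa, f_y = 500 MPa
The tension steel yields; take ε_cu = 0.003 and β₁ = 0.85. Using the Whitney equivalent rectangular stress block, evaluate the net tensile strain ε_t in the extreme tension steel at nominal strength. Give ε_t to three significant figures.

ε_t ≈ 0.00356

a = A_s f_y/(0.85 f'_c b) = 134.14 mm.
β₁ = 0.85, so c = a/β₁ = 134.14/0.85 = 157.81 mm.
From the linear strain diagram with ε_cu = 0.003: ε_t = 0.003 (d − c)/c = 0.003 × (345 − 157.81)/157.81 = 0.00356.
ε_t < 0.004 — the section is over-reinforced for flexure under ACI limits.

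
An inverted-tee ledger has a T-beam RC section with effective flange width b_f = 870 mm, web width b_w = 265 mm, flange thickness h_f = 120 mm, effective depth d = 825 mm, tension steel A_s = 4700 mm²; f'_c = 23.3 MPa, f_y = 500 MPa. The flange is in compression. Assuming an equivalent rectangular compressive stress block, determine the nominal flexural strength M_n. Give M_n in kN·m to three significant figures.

M_n ≈ 1770 kN·m

Tension: T = A_s f_y = 4700 × 500 = 2350000 N.
Try a within the flange: a = T/(0.85 f'_c b_f) = 2350000/(0.85 × 23.3 × 870) = 136.39 mm.
a = 136.39 > h_f = 120 mm: the block extends into the web. Split into flange-overhang and web parts.
C_f = 0.85 f'_c (b_f − b_w) h_f = 0.85 × 23.3 × (870 − 265) × 120 = 1437843 N.
Remaining web compression depth: a_w = (T − C_f)/(0.85 f'_c b_w) = (2350000 − 1437843)/(0.85 × 23.3 × 265) = 173.80 mm.
M_n = C_f(d − h_f/2) + (T − C_f)(d − a_w/2) = 1437843 × (825 − 60) + 912157 × (825 − 86.9) = 1099.95 + 673.26 = 1773.21 × 10⁶ N·mm.
M_n = 1773.21 kN·m.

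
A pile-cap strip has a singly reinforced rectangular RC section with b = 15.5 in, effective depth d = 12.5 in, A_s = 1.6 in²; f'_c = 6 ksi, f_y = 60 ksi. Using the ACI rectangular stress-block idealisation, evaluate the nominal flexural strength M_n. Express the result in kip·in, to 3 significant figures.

T = A_s f_y = 1.6 × 60 = 96 kips.
a = T/(0.85 f'_c b) = 96/(0.85 × 6 × 15.5) = 1.214 in.
M_n = T(d − a/2) = 96 × (12.5 − 0.607) = 1141.7 kip·in.

M_n ≈ 1140 kip·in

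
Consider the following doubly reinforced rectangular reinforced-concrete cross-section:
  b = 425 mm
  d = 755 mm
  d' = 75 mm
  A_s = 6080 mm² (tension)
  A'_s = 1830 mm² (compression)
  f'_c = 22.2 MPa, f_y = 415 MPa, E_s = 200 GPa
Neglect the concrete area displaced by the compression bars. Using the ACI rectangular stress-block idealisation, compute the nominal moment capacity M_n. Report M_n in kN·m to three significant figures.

M_n ≈ 1650 kN·m

Assume both tension and compression steel yield.
Net tension couple steel: A_s − A'_s = 4250 mm².
a = (A_s − A'_s) f_y / (0.85 f'_c b) = 1763750/(0.85 × 22.2 × 425) = 219.93 mm.
c = a/β₁ = 219.93/0.85 = 258.74 mm; ε'_s = 0.003(c − d')/c = 0.0021 ≥ f_y/E_s = 0.0021, so compression steel does yield.
M_n = (A_s − A'_s) f_y (d − a/2) + A'_s f_y (d − d') = [1763750 × (755 − 109.965) + 759450 × (755 − 75)] × 10⁻⁶ = 1137.68 + 516.43 = 1654.11 kN·m.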